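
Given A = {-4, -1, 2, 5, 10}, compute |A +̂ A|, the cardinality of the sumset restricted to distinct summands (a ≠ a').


Restricted sumset: A +̂ A = {a + a' : a ∈ A, a' ∈ A, a ≠ a'}.
Equivalently, take A + A and drop any sum 2a that is achievable ONLY as a + a for a ∈ A (i.e. sums representable only with equal summands).
Enumerate pairs (a, a') with a < a' (symmetric, so each unordered pair gives one sum; this covers all a ≠ a'):
  -4 + -1 = -5
  -4 + 2 = -2
  -4 + 5 = 1
  -4 + 10 = 6
  -1 + 2 = 1
  -1 + 5 = 4
  -1 + 10 = 9
  2 + 5 = 7
  2 + 10 = 12
  5 + 10 = 15
Collected distinct sums: {-5, -2, 1, 4, 6, 7, 9, 12, 15}
|A +̂ A| = 9
(Reference bound: |A +̂ A| ≥ 2|A| - 3 for |A| ≥ 2, with |A| = 5 giving ≥ 7.)

|A +̂ A| = 9


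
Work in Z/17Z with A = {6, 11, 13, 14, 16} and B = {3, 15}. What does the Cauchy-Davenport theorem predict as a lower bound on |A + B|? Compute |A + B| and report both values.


Cauchy-Davenport: |A + B| ≥ min(p, |A| + |B| - 1) for A, B nonempty in Z/pZ.
|A| = 5, |B| = 2, p = 17.
CD lower bound = min(17, 5 + 2 - 1) = min(17, 6) = 6.
Compute A + B mod 17 directly:
a = 6: 6+3=9, 6+15=4
a = 11: 11+3=14, 11+15=9
a = 13: 13+3=16, 13+15=11
a = 14: 14+3=0, 14+15=12
a = 16: 16+3=2, 16+15=14
A + B = {0, 2, 4, 9, 11, 12, 14, 16}, so |A + B| = 8.
Verify: 8 ≥ 6? Yes ✓.

CD lower bound = 6, actual |A + B| = 8.


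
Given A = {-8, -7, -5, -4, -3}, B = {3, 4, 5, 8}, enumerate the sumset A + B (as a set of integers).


A + B = {a + b : a ∈ A, b ∈ B}.
Enumerate all |A|·|B| = 5·4 = 20 pairs (a, b) and collect distinct sums.
a = -8: -8+3=-5, -8+4=-4, -8+5=-3, -8+8=0
a = -7: -7+3=-4, -7+4=-3, -7+5=-2, -7+8=1
a = -5: -5+3=-2, -5+4=-1, -5+5=0, -5+8=3
a = -4: -4+3=-1, -4+4=0, -4+5=1, -4+8=4
a = -3: -3+3=0, -3+4=1, -3+5=2, -3+8=5
Collecting distinct sums: A + B = {-5, -4, -3, -2, -1, 0, 1, 2, 3, 4, 5}
|A + B| = 11

A + B = {-5, -4, -3, -2, -1, 0, 1, 2, 3, 4, 5}


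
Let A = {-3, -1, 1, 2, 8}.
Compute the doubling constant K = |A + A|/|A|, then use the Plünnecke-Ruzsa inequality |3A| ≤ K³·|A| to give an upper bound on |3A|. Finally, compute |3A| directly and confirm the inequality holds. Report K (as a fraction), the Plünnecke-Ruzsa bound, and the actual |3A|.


|A| = 5.
Step 1: Compute A + A by enumerating all 25 pairs.
A + A = {-6, -4, -2, -1, 0, 1, 2, 3, 4, 5, 7, 9, 10, 16}, so |A + A| = 14.
Step 2: Doubling constant K = |A + A|/|A| = 14/5 = 14/5 ≈ 2.8000.
Step 3: Plünnecke-Ruzsa gives |3A| ≤ K³·|A| = (2.8000)³ · 5 ≈ 109.7600.
Step 4: Compute 3A = A + A + A directly by enumerating all triples (a,b,c) ∈ A³; |3A| = 25.
Step 5: Check 25 ≤ 109.7600? Yes ✓.

K = 14/5, Plünnecke-Ruzsa bound K³|A| ≈ 109.7600, |3A| = 25, inequality holds.


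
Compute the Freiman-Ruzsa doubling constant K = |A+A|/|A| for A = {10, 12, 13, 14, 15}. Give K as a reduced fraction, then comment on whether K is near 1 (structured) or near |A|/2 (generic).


|A| = 5.
Compute A + A by enumerating all 25 pairs.
A + A = {20, 22, 23, 24, 25, 26, 27, 28, 29, 30}, so |A + A| = 10.
K = |A + A| / |A| = 10/5 = 2/1 ≈ 2.0000.
Reference: AP of size 5 gives K = 9/5 ≈ 1.8000; a fully generic set of size 5 gives K ≈ 3.0000.

|A| = 5, |A + A| = 10, K = 10/5 = 2/1.


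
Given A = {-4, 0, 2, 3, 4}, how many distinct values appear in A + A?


A + A = {a + a' : a, a' ∈ A}; |A| = 5.
General bounds: 2|A| - 1 ≤ |A + A| ≤ |A|(|A|+1)/2, i.e. 9 ≤ |A + A| ≤ 15.
Lower bound 2|A|-1 is attained iff A is an arithmetic progression.
Enumerate sums a + a' for a ≤ a' (symmetric, so this suffices):
a = -4: -4+-4=-8, -4+0=-4, -4+2=-2, -4+3=-1, -4+4=0
a = 0: 0+0=0, 0+2=2, 0+3=3, 0+4=4
a = 2: 2+2=4, 2+3=5, 2+4=6
a = 3: 3+3=6, 3+4=7
a = 4: 4+4=8
Distinct sums: {-8, -4, -2, -1, 0, 2, 3, 4, 5, 6, 7, 8}
|A + A| = 12

|A + A| = 12


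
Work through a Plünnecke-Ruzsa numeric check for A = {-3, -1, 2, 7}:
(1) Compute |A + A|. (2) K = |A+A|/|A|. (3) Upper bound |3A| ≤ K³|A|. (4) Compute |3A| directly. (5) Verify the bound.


|A| = 4.
Step 1: Compute A + A by enumerating all 16 pairs.
A + A = {-6, -4, -2, -1, 1, 4, 6, 9, 14}, so |A + A| = 9.
Step 2: Doubling constant K = |A + A|/|A| = 9/4 = 9/4 ≈ 2.2500.
Step 3: Plünnecke-Ruzsa gives |3A| ≤ K³·|A| = (2.2500)³ · 4 ≈ 45.5625.
Step 4: Compute 3A = A + A + A directly by enumerating all triples (a,b,c) ∈ A³; |3A| = 16.
Step 5: Check 16 ≤ 45.5625? Yes ✓.

K = 9/4, Plünnecke-Ruzsa bound K³|A| ≈ 45.5625, |3A| = 16, inequality holds.


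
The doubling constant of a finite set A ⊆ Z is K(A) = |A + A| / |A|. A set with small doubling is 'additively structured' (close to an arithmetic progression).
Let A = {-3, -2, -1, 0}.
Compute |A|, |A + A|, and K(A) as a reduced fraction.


|A| = 4.
Compute A + A by enumerating all 16 pairs.
A + A = {-6, -5, -4, -3, -2, -1, 0}, so |A + A| = 7.
K = |A + A| / |A| = 7/4 (already in lowest terms) ≈ 1.7500.
Reference: AP of size 4 gives K = 7/4 ≈ 1.7500; a fully generic set of size 4 gives K ≈ 2.5000.

|A| = 4, |A + A| = 7, K = 7/4.


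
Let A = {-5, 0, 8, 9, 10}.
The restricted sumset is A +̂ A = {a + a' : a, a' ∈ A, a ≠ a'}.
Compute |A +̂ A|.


Restricted sumset: A +̂ A = {a + a' : a ∈ A, a' ∈ A, a ≠ a'}.
Equivalently, take A + A and drop any sum 2a that is achievable ONLY as a + a for a ∈ A (i.e. sums representable only with equal summands).
Enumerate pairs (a, a') with a < a' (symmetric, so each unordered pair gives one sum; this covers all a ≠ a'):
  -5 + 0 = -5
  -5 + 8 = 3
  -5 + 9 = 4
  -5 + 10 = 5
  0 + 8 = 8
  0 + 9 = 9
  0 + 10 = 10
  8 + 9 = 17
  8 + 10 = 18
  9 + 10 = 19
Collected distinct sums: {-5, 3, 4, 5, 8, 9, 10, 17, 18, 19}
|A +̂ A| = 10
(Reference bound: |A +̂ A| ≥ 2|A| - 3 for |A| ≥ 2, with |A| = 5 giving ≥ 7.)

|A +̂ A| = 10


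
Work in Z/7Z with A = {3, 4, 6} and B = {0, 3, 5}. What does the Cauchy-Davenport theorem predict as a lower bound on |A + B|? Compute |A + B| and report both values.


Cauchy-Davenport: |A + B| ≥ min(p, |A| + |B| - 1) for A, B nonempty in Z/pZ.
|A| = 3, |B| = 3, p = 7.
CD lower bound = min(7, 3 + 3 - 1) = min(7, 5) = 5.
Compute A + B mod 7 directly:
a = 3: 3+0=3, 3+3=6, 3+5=1
a = 4: 4+0=4, 4+3=0, 4+5=2
a = 6: 6+0=6, 6+3=2, 6+5=4
A + B = {0, 1, 2, 3, 4, 6}, so |A + B| = 6.
Verify: 6 ≥ 5? Yes ✓.

CD lower bound = 5, actual |A + B| = 6.


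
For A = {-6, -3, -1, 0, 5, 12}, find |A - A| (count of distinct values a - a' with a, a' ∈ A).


A - A = {a - a' : a, a' ∈ A}; |A| = 6.
Bounds: 2|A|-1 ≤ |A - A| ≤ |A|² - |A| + 1, i.e. 11 ≤ |A - A| ≤ 31.
Note: 0 ∈ A - A always (from a - a). The set is symmetric: if d ∈ A - A then -d ∈ A - A.
Enumerate nonzero differences d = a - a' with a > a' (then include -d):
Positive differences: {1, 2, 3, 5, 6, 7, 8, 11, 12, 13, 15, 18}
Full difference set: {0} ∪ (positive diffs) ∪ (negative diffs).
|A - A| = 1 + 2·12 = 25 (matches direct enumeration: 25).

|A - A| = 25


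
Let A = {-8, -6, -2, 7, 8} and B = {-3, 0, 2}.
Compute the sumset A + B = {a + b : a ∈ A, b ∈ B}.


A + B = {a + b : a ∈ A, b ∈ B}.
Enumerate all |A|·|B| = 5·3 = 15 pairs (a, b) and collect distinct sums.
a = -8: -8+-3=-11, -8+0=-8, -8+2=-6
a = -6: -6+-3=-9, -6+0=-6, -6+2=-4
a = -2: -2+-3=-5, -2+0=-2, -2+2=0
a = 7: 7+-3=4, 7+0=7, 7+2=9
a = 8: 8+-3=5, 8+0=8, 8+2=10
Collecting distinct sums: A + B = {-11, -9, -8, -6, -5, -4, -2, 0, 4, 5, 7, 8, 9, 10}
|A + B| = 14

A + B = {-11, -9, -8, -6, -5, -4, -2, 0, 4, 5, 7, 8, 9, 10}


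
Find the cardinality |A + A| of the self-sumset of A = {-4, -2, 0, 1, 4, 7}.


A + A = {a + a' : a, a' ∈ A}; |A| = 6.
General bounds: 2|A| - 1 ≤ |A + A| ≤ |A|(|A|+1)/2, i.e. 11 ≤ |A + A| ≤ 21.
Lower bound 2|A|-1 is attained iff A is an arithmetic progression.
Enumerate sums a + a' for a ≤ a' (symmetric, so this suffices):
a = -4: -4+-4=-8, -4+-2=-6, -4+0=-4, -4+1=-3, -4+4=0, -4+7=3
a = -2: -2+-2=-4, -2+0=-2, -2+1=-1, -2+4=2, -2+7=5
a = 0: 0+0=0, 0+1=1, 0+4=4, 0+7=7
a = 1: 1+1=2, 1+4=5, 1+7=8
a = 4: 4+4=8, 4+7=11
a = 7: 7+7=14
Distinct sums: {-8, -6, -4, -3, -2, -1, 0, 1, 2, 3, 4, 5, 7, 8, 11, 14}
|A + A| = 16

|A + A| = 16


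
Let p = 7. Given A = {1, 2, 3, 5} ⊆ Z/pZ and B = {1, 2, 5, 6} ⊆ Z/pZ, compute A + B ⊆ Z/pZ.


Work in Z/7Z: reduce every sum a + b modulo 7.
Enumerate all 16 pairs:
a = 1: 1+1=2, 1+2=3, 1+5=6, 1+6=0
a = 2: 2+1=3, 2+2=4, 2+5=0, 2+6=1
a = 3: 3+1=4, 3+2=5, 3+5=1, 3+6=2
a = 5: 5+1=6, 5+2=0, 5+5=3, 5+6=4
Distinct residues collected: {0, 1, 2, 3, 4, 5, 6}
|A + B| = 7 (out of 7 total residues).

A + B = {0, 1, 2, 3, 4, 5, 6}


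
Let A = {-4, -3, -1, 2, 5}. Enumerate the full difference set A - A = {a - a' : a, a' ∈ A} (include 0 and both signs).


A - A = {a - a' : a, a' ∈ A}.
Compute a - a' for each ordered pair (a, a'):
a = -4: -4--4=0, -4--3=-1, -4--1=-3, -4-2=-6, -4-5=-9
a = -3: -3--4=1, -3--3=0, -3--1=-2, -3-2=-5, -3-5=-8
a = -1: -1--4=3, -1--3=2, -1--1=0, -1-2=-3, -1-5=-6
a = 2: 2--4=6, 2--3=5, 2--1=3, 2-2=0, 2-5=-3
a = 5: 5--4=9, 5--3=8, 5--1=6, 5-2=3, 5-5=0
Collecting distinct values (and noting 0 appears from a-a):
A - A = {-9, -8, -6, -5, -3, -2, -1, 0, 1, 2, 3, 5, 6, 8, 9}
|A - A| = 15

A - A = {-9, -8, -6, -5, -3, -2, -1, 0, 1, 2, 3, 5, 6, 8, 9}


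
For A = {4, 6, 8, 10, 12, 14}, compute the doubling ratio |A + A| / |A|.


|A| = 6.
Compute A + A by enumerating all 36 pairs.
A + A = {8, 10, 12, 14, 16, 18, 20, 22, 24, 26, 28}, so |A + A| = 11.
K = |A + A| / |A| = 11/6 (already in lowest terms) ≈ 1.8333.
Reference: AP of size 6 gives K = 11/6 ≈ 1.8333; a fully generic set of size 6 gives K ≈ 3.5000.

|A| = 6, |A + A| = 11, K = 11/6.


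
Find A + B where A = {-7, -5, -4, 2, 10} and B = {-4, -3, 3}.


A + B = {a + b : a ∈ A, b ∈ B}.
Enumerate all |A|·|B| = 5·3 = 15 pairs (a, b) and collect distinct sums.
a = -7: -7+-4=-11, -7+-3=-10, -7+3=-4
a = -5: -5+-4=-9, -5+-3=-8, -5+3=-2
a = -4: -4+-4=-8, -4+-3=-7, -4+3=-1
a = 2: 2+-4=-2, 2+-3=-1, 2+3=5
a = 10: 10+-4=6, 10+-3=7, 10+3=13
Collecting distinct sums: A + B = {-11, -10, -9, -8, -7, -4, -2, -1, 5, 6, 7, 13}
|A + B| = 12

A + B = {-11, -10, -9, -8, -7, -4, -2, -1, 5, 6, 7, 13}


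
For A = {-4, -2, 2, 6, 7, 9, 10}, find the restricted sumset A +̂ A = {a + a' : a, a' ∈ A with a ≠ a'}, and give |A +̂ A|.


Restricted sumset: A +̂ A = {a + a' : a ∈ A, a' ∈ A, a ≠ a'}.
Equivalently, take A + A and drop any sum 2a that is achievable ONLY as a + a for a ∈ A (i.e. sums representable only with equal summands).
Enumerate pairs (a, a') with a < a' (symmetric, so each unordered pair gives one sum; this covers all a ≠ a'):
  -4 + -2 = -6
  -4 + 2 = -2
  -4 + 6 = 2
  -4 + 7 = 3
  -4 + 9 = 5
  -4 + 10 = 6
  -2 + 2 = 0
  -2 + 6 = 4
  -2 + 7 = 5
  -2 + 9 = 7
  -2 + 10 = 8
  2 + 6 = 8
  2 + 7 = 9
  2 + 9 = 11
  2 + 10 = 12
  6 + 7 = 13
  6 + 9 = 15
  6 + 10 = 16
  7 + 9 = 16
  7 + 10 = 17
  9 + 10 = 19
Collected distinct sums: {-6, -2, 0, 2, 3, 4, 5, 6, 7, 8, 9, 11, 12, 13, 15, 16, 17, 19}
|A +̂ A| = 18
(Reference bound: |A +̂ A| ≥ 2|A| - 3 for |A| ≥ 2, with |A| = 7 giving ≥ 11.)

|A +̂ A| = 18


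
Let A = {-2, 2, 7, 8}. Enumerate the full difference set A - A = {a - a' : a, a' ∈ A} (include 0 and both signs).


A - A = {a - a' : a, a' ∈ A}.
Compute a - a' for each ordered pair (a, a'):
a = -2: -2--2=0, -2-2=-4, -2-7=-9, -2-8=-10
a = 2: 2--2=4, 2-2=0, 2-7=-5, 2-8=-6
a = 7: 7--2=9, 7-2=5, 7-7=0, 7-8=-1
a = 8: 8--2=10, 8-2=6, 8-7=1, 8-8=0
Collecting distinct values (and noting 0 appears from a-a):
A - A = {-10, -9, -6, -5, -4, -1, 0, 1, 4, 5, 6, 9, 10}
|A - A| = 13

A - A = {-10, -9, -6, -5, -4, -1, 0, 1, 4, 5, 6, 9, 10}


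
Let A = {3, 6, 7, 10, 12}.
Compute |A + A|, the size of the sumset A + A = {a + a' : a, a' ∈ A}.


A + A = {a + a' : a, a' ∈ A}; |A| = 5.
General bounds: 2|A| - 1 ≤ |A + A| ≤ |A|(|A|+1)/2, i.e. 9 ≤ |A + A| ≤ 15.
Lower bound 2|A|-1 is attained iff A is an arithmetic progression.
Enumerate sums a + a' for a ≤ a' (symmetric, so this suffices):
a = 3: 3+3=6, 3+6=9, 3+7=10, 3+10=13, 3+12=15
a = 6: 6+6=12, 6+7=13, 6+10=16, 6+12=18
a = 7: 7+7=14, 7+10=17, 7+12=19
a = 10: 10+10=20, 10+12=22
a = 12: 12+12=24
Distinct sums: {6, 9, 10, 12, 13, 14, 15, 16, 17, 18, 19, 20, 22, 24}
|A + A| = 14

|A + A| = 14


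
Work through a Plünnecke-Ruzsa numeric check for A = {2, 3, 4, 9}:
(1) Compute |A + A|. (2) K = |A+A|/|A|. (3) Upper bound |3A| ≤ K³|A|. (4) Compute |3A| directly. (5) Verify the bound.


|A| = 4.
Step 1: Compute A + A by enumerating all 16 pairs.
A + A = {4, 5, 6, 7, 8, 11, 12, 13, 18}, so |A + A| = 9.
Step 2: Doubling constant K = |A + A|/|A| = 9/4 = 9/4 ≈ 2.2500.
Step 3: Plünnecke-Ruzsa gives |3A| ≤ K³·|A| = (2.2500)³ · 4 ≈ 45.5625.
Step 4: Compute 3A = A + A + A directly by enumerating all triples (a,b,c) ∈ A³; |3A| = 16.
Step 5: Check 16 ≤ 45.5625? Yes ✓.

K = 9/4, Plünnecke-Ruzsa bound K³|A| ≈ 45.5625, |3A| = 16, inequality holds.


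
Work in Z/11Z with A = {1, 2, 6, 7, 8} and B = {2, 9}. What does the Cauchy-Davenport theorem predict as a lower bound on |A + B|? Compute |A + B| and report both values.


Cauchy-Davenport: |A + B| ≥ min(p, |A| + |B| - 1) for A, B nonempty in Z/pZ.
|A| = 5, |B| = 2, p = 11.
CD lower bound = min(11, 5 + 2 - 1) = min(11, 6) = 6.
Compute A + B mod 11 directly:
a = 1: 1+2=3, 1+9=10
a = 2: 2+2=4, 2+9=0
a = 6: 6+2=8, 6+9=4
a = 7: 7+2=9, 7+9=5
a = 8: 8+2=10, 8+9=6
A + B = {0, 3, 4, 5, 6, 8, 9, 10}, so |A + B| = 8.
Verify: 8 ≥ 6? Yes ✓.

CD lower bound = 6, actual |A + B| = 8.


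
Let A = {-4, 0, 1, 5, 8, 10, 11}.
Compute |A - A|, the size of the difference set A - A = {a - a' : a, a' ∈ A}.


A - A = {a - a' : a, a' ∈ A}; |A| = 7.
Bounds: 2|A|-1 ≤ |A - A| ≤ |A|² - |A| + 1, i.e. 13 ≤ |A - A| ≤ 43.
Note: 0 ∈ A - A always (from a - a). The set is symmetric: if d ∈ A - A then -d ∈ A - A.
Enumerate nonzero differences d = a - a' with a > a' (then include -d):
Positive differences: {1, 2, 3, 4, 5, 6, 7, 8, 9, 10, 11, 12, 14, 15}
Full difference set: {0} ∪ (positive diffs) ∪ (negative diffs).
|A - A| = 1 + 2·14 = 29 (matches direct enumeration: 29).

|A - A| = 29


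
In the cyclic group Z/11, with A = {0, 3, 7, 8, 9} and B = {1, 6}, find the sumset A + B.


Work in Z/11Z: reduce every sum a + b modulo 11.
Enumerate all 10 pairs:
a = 0: 0+1=1, 0+6=6
a = 3: 3+1=4, 3+6=9
a = 7: 7+1=8, 7+6=2
a = 8: 8+1=9, 8+6=3
a = 9: 9+1=10, 9+6=4
Distinct residues collected: {1, 2, 3, 4, 6, 8, 9, 10}
|A + B| = 8 (out of 11 total residues).

A + B = {1, 2, 3, 4, 6, 8, 9, 10}


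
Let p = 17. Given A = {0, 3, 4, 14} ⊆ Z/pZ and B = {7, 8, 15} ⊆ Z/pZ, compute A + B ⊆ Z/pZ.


Work in Z/17Z: reduce every sum a + b modulo 17.
Enumerate all 12 pairs:
a = 0: 0+7=7, 0+8=8, 0+15=15
a = 3: 3+7=10, 3+8=11, 3+15=1
a = 4: 4+7=11, 4+8=12, 4+15=2
a = 14: 14+7=4, 14+8=5, 14+15=12
Distinct residues collected: {1, 2, 4, 5, 7, 8, 10, 11, 12, 15}
|A + B| = 10 (out of 17 total residues).

A + B = {1, 2, 4, 5, 7, 8, 10, 11, 12, 15}


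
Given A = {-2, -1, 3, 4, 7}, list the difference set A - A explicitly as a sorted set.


A - A = {a - a' : a, a' ∈ A}.
Compute a - a' for each ordered pair (a, a'):
a = -2: -2--2=0, -2--1=-1, -2-3=-5, -2-4=-6, -2-7=-9
a = -1: -1--2=1, -1--1=0, -1-3=-4, -1-4=-5, -1-7=-8
a = 3: 3--2=5, 3--1=4, 3-3=0, 3-4=-1, 3-7=-4
a = 4: 4--2=6, 4--1=5, 4-3=1, 4-4=0, 4-7=-3
a = 7: 7--2=9, 7--1=8, 7-3=4, 7-4=3, 7-7=0
Collecting distinct values (and noting 0 appears from a-a):
A - A = {-9, -8, -6, -5, -4, -3, -1, 0, 1, 3, 4, 5, 6, 8, 9}
|A - A| = 15

A - A = {-9, -8, -6, -5, -4, -3, -1, 0, 1, 3, 4, 5, 6, 8, 9}


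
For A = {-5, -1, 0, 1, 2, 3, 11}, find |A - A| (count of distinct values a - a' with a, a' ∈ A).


A - A = {a - a' : a, a' ∈ A}; |A| = 7.
Bounds: 2|A|-1 ≤ |A - A| ≤ |A|² - |A| + 1, i.e. 13 ≤ |A - A| ≤ 43.
Note: 0 ∈ A - A always (from a - a). The set is symmetric: if d ∈ A - A then -d ∈ A - A.
Enumerate nonzero differences d = a - a' with a > a' (then include -d):
Positive differences: {1, 2, 3, 4, 5, 6, 7, 8, 9, 10, 11, 12, 16}
Full difference set: {0} ∪ (positive diffs) ∪ (negative diffs).
|A - A| = 1 + 2·13 = 27 (matches direct enumeration: 27).

|A - A| = 27


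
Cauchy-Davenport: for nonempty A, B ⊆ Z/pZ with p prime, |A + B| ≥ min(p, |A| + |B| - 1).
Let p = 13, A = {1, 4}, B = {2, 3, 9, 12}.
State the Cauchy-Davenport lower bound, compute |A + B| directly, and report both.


Cauchy-Davenport: |A + B| ≥ min(p, |A| + |B| - 1) for A, B nonempty in Z/pZ.
|A| = 2, |B| = 4, p = 13.
CD lower bound = min(13, 2 + 4 - 1) = min(13, 5) = 5.
Compute A + B mod 13 directly:
a = 1: 1+2=3, 1+3=4, 1+9=10, 1+12=0
a = 4: 4+2=6, 4+3=7, 4+9=0, 4+12=3
A + B = {0, 3, 4, 6, 7, 10}, so |A + B| = 6.
Verify: 6 ≥ 5? Yes ✓.

CD lower bound = 5, actual |A + B| = 6.


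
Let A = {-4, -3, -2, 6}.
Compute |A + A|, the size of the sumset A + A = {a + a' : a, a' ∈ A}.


A + A = {a + a' : a, a' ∈ A}; |A| = 4.
General bounds: 2|A| - 1 ≤ |A + A| ≤ |A|(|A|+1)/2, i.e. 7 ≤ |A + A| ≤ 10.
Lower bound 2|A|-1 is attained iff A is an arithmetic progression.
Enumerate sums a + a' for a ≤ a' (symmetric, so this suffices):
a = -4: -4+-4=-8, -4+-3=-7, -4+-2=-6, -4+6=2
a = -3: -3+-3=-6, -3+-2=-5, -3+6=3
a = -2: -2+-2=-4, -2+6=4
a = 6: 6+6=12
Distinct sums: {-8, -7, -6, -5, -4, 2, 3, 4, 12}
|A + A| = 9

|A + A| = 9


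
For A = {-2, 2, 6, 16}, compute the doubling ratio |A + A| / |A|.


|A| = 4.
Compute A + A by enumerating all 16 pairs.
A + A = {-4, 0, 4, 8, 12, 14, 18, 22, 32}, so |A + A| = 9.
K = |A + A| / |A| = 9/4 (already in lowest terms) ≈ 2.2500.
Reference: AP of size 4 gives K = 7/4 ≈ 1.7500; a fully generic set of size 4 gives K ≈ 2.5000.

|A| = 4, |A + A| = 9, K = 9/4.


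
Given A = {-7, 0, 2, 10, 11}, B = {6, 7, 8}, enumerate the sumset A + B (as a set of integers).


A + B = {a + b : a ∈ A, b ∈ B}.
Enumerate all |A|·|B| = 5·3 = 15 pairs (a, b) and collect distinct sums.
a = -7: -7+6=-1, -7+7=0, -7+8=1
a = 0: 0+6=6, 0+7=7, 0+8=8
a = 2: 2+6=8, 2+7=9, 2+8=10
a = 10: 10+6=16, 10+7=17, 10+8=18
a = 11: 11+6=17, 11+7=18, 11+8=19
Collecting distinct sums: A + B = {-1, 0, 1, 6, 7, 8, 9, 10, 16, 17, 18, 19}
|A + B| = 12

A + B = {-1, 0, 1, 6, 7, 8, 9, 10, 16, 17, 18, 19}


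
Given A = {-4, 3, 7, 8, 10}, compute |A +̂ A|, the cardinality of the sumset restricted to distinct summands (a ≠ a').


Restricted sumset: A +̂ A = {a + a' : a ∈ A, a' ∈ A, a ≠ a'}.
Equivalently, take A + A and drop any sum 2a that is achievable ONLY as a + a for a ∈ A (i.e. sums representable only with equal summands).
Enumerate pairs (a, a') with a < a' (symmetric, so each unordered pair gives one sum; this covers all a ≠ a'):
  -4 + 3 = -1
  -4 + 7 = 3
  -4 + 8 = 4
  -4 + 10 = 6
  3 + 7 = 10
  3 + 8 = 11
  3 + 10 = 13
  7 + 8 = 15
  7 + 10 = 17
  8 + 10 = 18
Collected distinct sums: {-1, 3, 4, 6, 10, 11, 13, 15, 17, 18}
|A +̂ A| = 10
(Reference bound: |A +̂ A| ≥ 2|A| - 3 for |A| ≥ 2, with |A| = 5 giving ≥ 7.)

|A +̂ A| = 10


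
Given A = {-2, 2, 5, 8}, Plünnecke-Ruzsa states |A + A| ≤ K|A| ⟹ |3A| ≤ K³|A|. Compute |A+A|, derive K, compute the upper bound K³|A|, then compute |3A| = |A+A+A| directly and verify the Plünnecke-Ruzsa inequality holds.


|A| = 4.
Step 1: Compute A + A by enumerating all 16 pairs.
A + A = {-4, 0, 3, 4, 6, 7, 10, 13, 16}, so |A + A| = 9.
Step 2: Doubling constant K = |A + A|/|A| = 9/4 = 9/4 ≈ 2.2500.
Step 3: Plünnecke-Ruzsa gives |3A| ≤ K³·|A| = (2.2500)³ · 4 ≈ 45.5625.
Step 4: Compute 3A = A + A + A directly by enumerating all triples (a,b,c) ∈ A³; |3A| = 16.
Step 5: Check 16 ≤ 45.5625? Yes ✓.

K = 9/4, Plünnecke-Ruzsa bound K³|A| ≈ 45.5625, |3A| = 16, inequality holds.


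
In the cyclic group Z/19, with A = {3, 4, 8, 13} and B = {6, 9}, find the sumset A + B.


Work in Z/19Z: reduce every sum a + b modulo 19.
Enumerate all 8 pairs:
a = 3: 3+6=9, 3+9=12
a = 4: 4+6=10, 4+9=13
a = 8: 8+6=14, 8+9=17
a = 13: 13+6=0, 13+9=3
Distinct residues collected: {0, 3, 9, 10, 12, 13, 14, 17}
|A + B| = 8 (out of 19 total residues).

A + B = {0, 3, 9, 10, 12, 13, 14, 17}


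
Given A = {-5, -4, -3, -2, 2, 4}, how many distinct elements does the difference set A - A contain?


A - A = {a - a' : a, a' ∈ A}; |A| = 6.
Bounds: 2|A|-1 ≤ |A - A| ≤ |A|² - |A| + 1, i.e. 11 ≤ |A - A| ≤ 31.
Note: 0 ∈ A - A always (from a - a). The set is symmetric: if d ∈ A - A then -d ∈ A - A.
Enumerate nonzero differences d = a - a' with a > a' (then include -d):
Positive differences: {1, 2, 3, 4, 5, 6, 7, 8, 9}
Full difference set: {0} ∪ (positive diffs) ∪ (negative diffs).
|A - A| = 1 + 2·9 = 19 (matches direct enumeration: 19).

|A - A| = 19


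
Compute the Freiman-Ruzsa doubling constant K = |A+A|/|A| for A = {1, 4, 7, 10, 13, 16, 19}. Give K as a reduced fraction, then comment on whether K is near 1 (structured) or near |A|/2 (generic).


|A| = 7.
Compute A + A by enumerating all 49 pairs.
A + A = {2, 5, 8, 11, 14, 17, 20, 23, 26, 29, 32, 35, 38}, so |A + A| = 13.
K = |A + A| / |A| = 13/7 (already in lowest terms) ≈ 1.8571.
Reference: AP of size 7 gives K = 13/7 ≈ 1.8571; a fully generic set of size 7 gives K ≈ 4.0000.

|A| = 7, |A + A| = 13, K = 13/7.


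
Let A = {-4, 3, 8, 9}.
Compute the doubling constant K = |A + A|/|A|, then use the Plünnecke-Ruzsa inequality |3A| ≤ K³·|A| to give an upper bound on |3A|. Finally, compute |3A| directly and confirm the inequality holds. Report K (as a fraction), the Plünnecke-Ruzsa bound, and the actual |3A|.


|A| = 4.
Step 1: Compute A + A by enumerating all 16 pairs.
A + A = {-8, -1, 4, 5, 6, 11, 12, 16, 17, 18}, so |A + A| = 10.
Step 2: Doubling constant K = |A + A|/|A| = 10/4 = 10/4 ≈ 2.5000.
Step 3: Plünnecke-Ruzsa gives |3A| ≤ K³·|A| = (2.5000)³ · 4 ≈ 62.5000.
Step 4: Compute 3A = A + A + A directly by enumerating all triples (a,b,c) ∈ A³; |3A| = 19.
Step 5: Check 19 ≤ 62.5000? Yes ✓.

K = 10/4, Plünnecke-Ruzsa bound K³|A| ≈ 62.5000, |3A| = 19, inequality holds.


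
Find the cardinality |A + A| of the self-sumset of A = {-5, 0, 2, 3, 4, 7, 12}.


A + A = {a + a' : a, a' ∈ A}; |A| = 7.
General bounds: 2|A| - 1 ≤ |A + A| ≤ |A|(|A|+1)/2, i.e. 13 ≤ |A + A| ≤ 28.
Lower bound 2|A|-1 is attained iff A is an arithmetic progression.
Enumerate sums a + a' for a ≤ a' (symmetric, so this suffices):
a = -5: -5+-5=-10, -5+0=-5, -5+2=-3, -5+3=-2, -5+4=-1, -5+7=2, -5+12=7
a = 0: 0+0=0, 0+2=2, 0+3=3, 0+4=4, 0+7=7, 0+12=12
a = 2: 2+2=4, 2+3=5, 2+4=6, 2+7=9, 2+12=14
a = 3: 3+3=6, 3+4=7, 3+7=10, 3+12=15
a = 4: 4+4=8, 4+7=11, 4+12=16
a = 7: 7+7=14, 7+12=19
a = 12: 12+12=24
Distinct sums: {-10, -5, -3, -2, -1, 0, 2, 3, 4, 5, 6, 7, 8, 9, 10, 11, 12, 14, 15, 16, 19, 24}
|A + A| = 22

|A + A| = 22


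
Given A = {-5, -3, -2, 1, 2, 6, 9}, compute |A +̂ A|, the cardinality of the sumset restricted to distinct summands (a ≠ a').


Restricted sumset: A +̂ A = {a + a' : a ∈ A, a' ∈ A, a ≠ a'}.
Equivalently, take A + A and drop any sum 2a that is achievable ONLY as a + a for a ∈ A (i.e. sums representable only with equal summands).
Enumerate pairs (a, a') with a < a' (symmetric, so each unordered pair gives one sum; this covers all a ≠ a'):
  -5 + -3 = -8
  -5 + -2 = -7
  -5 + 1 = -4
  -5 + 2 = -3
  -5 + 6 = 1
  -5 + 9 = 4
  -3 + -2 = -5
  -3 + 1 = -2
  -3 + 2 = -1
  -3 + 6 = 3
  -3 + 9 = 6
  -2 + 1 = -1
  -2 + 2 = 0
  -2 + 6 = 4
  -2 + 9 = 7
  1 + 2 = 3
  1 + 6 = 7
  1 + 9 = 10
  2 + 6 = 8
  2 + 9 = 11
  6 + 9 = 15
Collected distinct sums: {-8, -7, -5, -4, -3, -2, -1, 0, 1, 3, 4, 6, 7, 8, 10, 11, 15}
|A +̂ A| = 17
(Reference bound: |A +̂ A| ≥ 2|A| - 3 for |A| ≥ 2, with |A| = 7 giving ≥ 11.)

|A +̂ A| = 17


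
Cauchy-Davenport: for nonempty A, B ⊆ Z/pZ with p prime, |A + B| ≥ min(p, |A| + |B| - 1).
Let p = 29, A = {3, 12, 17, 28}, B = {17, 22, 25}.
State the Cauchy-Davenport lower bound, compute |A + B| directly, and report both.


Cauchy-Davenport: |A + B| ≥ min(p, |A| + |B| - 1) for A, B nonempty in Z/pZ.
|A| = 4, |B| = 3, p = 29.
CD lower bound = min(29, 4 + 3 - 1) = min(29, 6) = 6.
Compute A + B mod 29 directly:
a = 3: 3+17=20, 3+22=25, 3+25=28
a = 12: 12+17=0, 12+22=5, 12+25=8
a = 17: 17+17=5, 17+22=10, 17+25=13
a = 28: 28+17=16, 28+22=21, 28+25=24
A + B = {0, 5, 8, 10, 13, 16, 20, 21, 24, 25, 28}, so |A + B| = 11.
Verify: 11 ≥ 6? Yes ✓.

CD lower bound = 6, actual |A + B| = 11.


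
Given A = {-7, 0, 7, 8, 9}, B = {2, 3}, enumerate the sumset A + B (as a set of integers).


A + B = {a + b : a ∈ A, b ∈ B}.
Enumerate all |A|·|B| = 5·2 = 10 pairs (a, b) and collect distinct sums.
a = -7: -7+2=-5, -7+3=-4
a = 0: 0+2=2, 0+3=3
a = 7: 7+2=9, 7+3=10
a = 8: 8+2=10, 8+3=11
a = 9: 9+2=11, 9+3=12
Collecting distinct sums: A + B = {-5, -4, 2, 3, 9, 10, 11, 12}
|A + B| = 8

A + B = {-5, -4, 2, 3, 9, 10, 11, 12}


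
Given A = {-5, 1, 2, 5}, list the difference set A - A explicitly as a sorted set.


A - A = {a - a' : a, a' ∈ A}.
Compute a - a' for each ordered pair (a, a'):
a = -5: -5--5=0, -5-1=-6, -5-2=-7, -5-5=-10
a = 1: 1--5=6, 1-1=0, 1-2=-1, 1-5=-4
a = 2: 2--5=7, 2-1=1, 2-2=0, 2-5=-3
a = 5: 5--5=10, 5-1=4, 5-2=3, 5-5=0
Collecting distinct values (and noting 0 appears from a-a):
A - A = {-10, -7, -6, -4, -3, -1, 0, 1, 3, 4, 6, 7, 10}
|A - A| = 13

A - A = {-10, -7, -6, -4, -3, -1, 0, 1, 3, 4, 6, 7, 10}


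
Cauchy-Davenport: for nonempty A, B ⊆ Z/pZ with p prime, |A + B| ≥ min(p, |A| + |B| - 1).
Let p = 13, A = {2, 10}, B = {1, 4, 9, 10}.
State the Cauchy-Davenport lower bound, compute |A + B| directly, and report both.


Cauchy-Davenport: |A + B| ≥ min(p, |A| + |B| - 1) for A, B nonempty in Z/pZ.
|A| = 2, |B| = 4, p = 13.
CD lower bound = min(13, 2 + 4 - 1) = min(13, 5) = 5.
Compute A + B mod 13 directly:
a = 2: 2+1=3, 2+4=6, 2+9=11, 2+10=12
a = 10: 10+1=11, 10+4=1, 10+9=6, 10+10=7
A + B = {1, 3, 6, 7, 11, 12}, so |A + B| = 6.
Verify: 6 ≥ 5? Yes ✓.

CD lower bound = 5, actual |A + B| = 6.


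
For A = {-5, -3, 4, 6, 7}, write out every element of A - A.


A - A = {a - a' : a, a' ∈ A}.
Compute a - a' for each ordered pair (a, a'):
a = -5: -5--5=0, -5--3=-2, -5-4=-9, -5-6=-11, -5-7=-12
a = -3: -3--5=2, -3--3=0, -3-4=-7, -3-6=-9, -3-7=-10
a = 4: 4--5=9, 4--3=7, 4-4=0, 4-6=-2, 4-7=-3
a = 6: 6--5=11, 6--3=9, 6-4=2, 6-6=0, 6-7=-1
a = 7: 7--5=12, 7--3=10, 7-4=3, 7-6=1, 7-7=0
Collecting distinct values (and noting 0 appears from a-a):
A - A = {-12, -11, -10, -9, -7, -3, -2, -1, 0, 1, 2, 3, 7, 9, 10, 11, 12}
|A - A| = 17

A - A = {-12, -11, -10, -9, -7, -3, -2, -1, 0, 1, 2, 3, 7, 9, 10, 11, 12}


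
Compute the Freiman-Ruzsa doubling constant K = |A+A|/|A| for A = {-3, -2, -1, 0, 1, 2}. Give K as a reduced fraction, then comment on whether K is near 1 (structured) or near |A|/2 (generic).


|A| = 6.
Compute A + A by enumerating all 36 pairs.
A + A = {-6, -5, -4, -3, -2, -1, 0, 1, 2, 3, 4}, so |A + A| = 11.
K = |A + A| / |A| = 11/6 (already in lowest terms) ≈ 1.8333.
Reference: AP of size 6 gives K = 11/6 ≈ 1.8333; a fully generic set of size 6 gives K ≈ 3.5000.

|A| = 6, |A + A| = 11, K = 11/6.


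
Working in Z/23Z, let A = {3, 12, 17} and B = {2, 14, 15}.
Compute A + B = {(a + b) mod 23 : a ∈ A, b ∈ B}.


Work in Z/23Z: reduce every sum a + b modulo 23.
Enumerate all 9 pairs:
a = 3: 3+2=5, 3+14=17, 3+15=18
a = 12: 12+2=14, 12+14=3, 12+15=4
a = 17: 17+2=19, 17+14=8, 17+15=9
Distinct residues collected: {3, 4, 5, 8, 9, 14, 17, 18, 19}
|A + B| = 9 (out of 23 total residues).

A + B = {3, 4, 5, 8, 9, 14, 17, 18, 19}


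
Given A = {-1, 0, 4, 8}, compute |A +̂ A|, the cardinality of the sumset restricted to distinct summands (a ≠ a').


Restricted sumset: A +̂ A = {a + a' : a ∈ A, a' ∈ A, a ≠ a'}.
Equivalently, take A + A and drop any sum 2a that is achievable ONLY as a + a for a ∈ A (i.e. sums representable only with equal summands).
Enumerate pairs (a, a') with a < a' (symmetric, so each unordered pair gives one sum; this covers all a ≠ a'):
  -1 + 0 = -1
  -1 + 4 = 3
  -1 + 8 = 7
  0 + 4 = 4
  0 + 8 = 8
  4 + 8 = 12
Collected distinct sums: {-1, 3, 4, 7, 8, 12}
|A +̂ A| = 6
(Reference bound: |A +̂ A| ≥ 2|A| - 3 for |A| ≥ 2, with |A| = 4 giving ≥ 5.)

|A +̂ A| = 6


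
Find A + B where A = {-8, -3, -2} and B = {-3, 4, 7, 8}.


A + B = {a + b : a ∈ A, b ∈ B}.
Enumerate all |A|·|B| = 3·4 = 12 pairs (a, b) and collect distinct sums.
a = -8: -8+-3=-11, -8+4=-4, -8+7=-1, -8+8=0
a = -3: -3+-3=-6, -3+4=1, -3+7=4, -3+8=5
a = -2: -2+-3=-5, -2+4=2, -2+7=5, -2+8=6
Collecting distinct sums: A + B = {-11, -6, -5, -4, -1, 0, 1, 2, 4, 5, 6}
|A + B| = 11

A + B = {-11, -6, -5, -4, -1, 0, 1, 2, 4, 5, 6}


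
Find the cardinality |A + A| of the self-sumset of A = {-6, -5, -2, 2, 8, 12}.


A + A = {a + a' : a, a' ∈ A}; |A| = 6.
General bounds: 2|A| - 1 ≤ |A + A| ≤ |A|(|A|+1)/2, i.e. 11 ≤ |A + A| ≤ 21.
Lower bound 2|A|-1 is attained iff A is an arithmetic progression.
Enumerate sums a + a' for a ≤ a' (symmetric, so this suffices):
a = -6: -6+-6=-12, -6+-5=-11, -6+-2=-8, -6+2=-4, -6+8=2, -6+12=6
a = -5: -5+-5=-10, -5+-2=-7, -5+2=-3, -5+8=3, -5+12=7
a = -2: -2+-2=-4, -2+2=0, -2+8=6, -2+12=10
a = 2: 2+2=4, 2+8=10, 2+12=14
a = 8: 8+8=16, 8+12=20
a = 12: 12+12=24
Distinct sums: {-12, -11, -10, -8, -7, -4, -3, 0, 2, 3, 4, 6, 7, 10, 14, 16, 20, 24}
|A + A| = 18

|A + A| = 18


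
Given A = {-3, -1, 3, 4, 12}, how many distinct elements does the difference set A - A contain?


A - A = {a - a' : a, a' ∈ A}; |A| = 5.
Bounds: 2|A|-1 ≤ |A - A| ≤ |A|² - |A| + 1, i.e. 9 ≤ |A - A| ≤ 21.
Note: 0 ∈ A - A always (from a - a). The set is symmetric: if d ∈ A - A then -d ∈ A - A.
Enumerate nonzero differences d = a - a' with a > a' (then include -d):
Positive differences: {1, 2, 4, 5, 6, 7, 8, 9, 13, 15}
Full difference set: {0} ∪ (positive diffs) ∪ (negative diffs).
|A - A| = 1 + 2·10 = 21 (matches direct enumeration: 21).

|A - A| = 21


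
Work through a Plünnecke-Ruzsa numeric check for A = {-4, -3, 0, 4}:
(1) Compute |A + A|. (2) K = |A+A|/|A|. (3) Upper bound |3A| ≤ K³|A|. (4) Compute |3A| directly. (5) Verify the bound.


|A| = 4.
Step 1: Compute A + A by enumerating all 16 pairs.
A + A = {-8, -7, -6, -4, -3, 0, 1, 4, 8}, so |A + A| = 9.
Step 2: Doubling constant K = |A + A|/|A| = 9/4 = 9/4 ≈ 2.2500.
Step 3: Plünnecke-Ruzsa gives |3A| ≤ K³·|A| = (2.2500)³ · 4 ≈ 45.5625.
Step 4: Compute 3A = A + A + A directly by enumerating all triples (a,b,c) ∈ A³; |3A| = 16.
Step 5: Check 16 ≤ 45.5625? Yes ✓.

K = 9/4, Plünnecke-Ruzsa bound K³|A| ≈ 45.5625, |3A| = 16, inequality holds.


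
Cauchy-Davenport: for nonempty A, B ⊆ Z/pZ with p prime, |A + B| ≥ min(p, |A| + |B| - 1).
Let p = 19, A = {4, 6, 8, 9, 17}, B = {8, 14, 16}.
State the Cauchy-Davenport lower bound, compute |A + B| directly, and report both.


Cauchy-Davenport: |A + B| ≥ min(p, |A| + |B| - 1) for A, B nonempty in Z/pZ.
|A| = 5, |B| = 3, p = 19.
CD lower bound = min(19, 5 + 3 - 1) = min(19, 7) = 7.
Compute A + B mod 19 directly:
a = 4: 4+8=12, 4+14=18, 4+16=1
a = 6: 6+8=14, 6+14=1, 6+16=3
a = 8: 8+8=16, 8+14=3, 8+16=5
a = 9: 9+8=17, 9+14=4, 9+16=6
a = 17: 17+8=6, 17+14=12, 17+16=14
A + B = {1, 3, 4, 5, 6, 12, 14, 16, 17, 18}, so |A + B| = 10.
Verify: 10 ≥ 7? Yes ✓.

CD lower bound = 7, actual |A + B| = 10.


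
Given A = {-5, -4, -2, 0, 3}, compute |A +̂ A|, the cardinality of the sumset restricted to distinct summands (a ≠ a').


Restricted sumset: A +̂ A = {a + a' : a ∈ A, a' ∈ A, a ≠ a'}.
Equivalently, take A + A and drop any sum 2a that is achievable ONLY as a + a for a ∈ A (i.e. sums representable only with equal summands).
Enumerate pairs (a, a') with a < a' (symmetric, so each unordered pair gives one sum; this covers all a ≠ a'):
  -5 + -4 = -9
  -5 + -2 = -7
  -5 + 0 = -5
  -5 + 3 = -2
  -4 + -2 = -6
  -4 + 0 = -4
  -4 + 3 = -1
  -2 + 0 = -2
  -2 + 3 = 1
  0 + 3 = 3
Collected distinct sums: {-9, -7, -6, -5, -4, -2, -1, 1, 3}
|A +̂ A| = 9
(Reference bound: |A +̂ A| ≥ 2|A| - 3 for |A| ≥ 2, with |A| = 5 giving ≥ 7.)

|A +̂ A| = 9


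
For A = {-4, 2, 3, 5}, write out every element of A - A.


A - A = {a - a' : a, a' ∈ A}.
Compute a - a' for each ordered pair (a, a'):
a = -4: -4--4=0, -4-2=-6, -4-3=-7, -4-5=-9
a = 2: 2--4=6, 2-2=0, 2-3=-1, 2-5=-3
a = 3: 3--4=7, 3-2=1, 3-3=0, 3-5=-2
a = 5: 5--4=9, 5-2=3, 5-3=2, 5-5=0
Collecting distinct values (and noting 0 appears from a-a):
A - A = {-9, -7, -6, -3, -2, -1, 0, 1, 2, 3, 6, 7, 9}
|A - A| = 13

A - A = {-9, -7, -6, -3, -2, -1, 0, 1, 2, 3, 6, 7, 9}


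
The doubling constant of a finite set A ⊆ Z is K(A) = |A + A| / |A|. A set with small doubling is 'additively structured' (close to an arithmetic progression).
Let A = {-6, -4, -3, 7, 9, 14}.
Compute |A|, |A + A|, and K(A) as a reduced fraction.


|A| = 6.
Compute A + A by enumerating all 36 pairs.
A + A = {-12, -10, -9, -8, -7, -6, 1, 3, 4, 5, 6, 8, 10, 11, 14, 16, 18, 21, 23, 28}, so |A + A| = 20.
K = |A + A| / |A| = 20/6 = 10/3 ≈ 3.3333.
Reference: AP of size 6 gives K = 11/6 ≈ 1.8333; a fully generic set of size 6 gives K ≈ 3.5000.

|A| = 6, |A + A| = 20, K = 20/6 = 10/3.


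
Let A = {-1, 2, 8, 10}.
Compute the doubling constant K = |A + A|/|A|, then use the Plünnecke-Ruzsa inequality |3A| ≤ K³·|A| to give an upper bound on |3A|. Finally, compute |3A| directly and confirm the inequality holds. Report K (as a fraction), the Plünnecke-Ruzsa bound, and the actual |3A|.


|A| = 4.
Step 1: Compute A + A by enumerating all 16 pairs.
A + A = {-2, 1, 4, 7, 9, 10, 12, 16, 18, 20}, so |A + A| = 10.
Step 2: Doubling constant K = |A + A|/|A| = 10/4 = 10/4 ≈ 2.5000.
Step 3: Plünnecke-Ruzsa gives |3A| ≤ K³·|A| = (2.5000)³ · 4 ≈ 62.5000.
Step 4: Compute 3A = A + A + A directly by enumerating all triples (a,b,c) ∈ A³; |3A| = 19.
Step 5: Check 19 ≤ 62.5000? Yes ✓.

K = 10/4, Plünnecke-Ruzsa bound K³|A| ≈ 62.5000, |3A| = 19, inequality holds.


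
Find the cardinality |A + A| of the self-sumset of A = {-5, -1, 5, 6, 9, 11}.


A + A = {a + a' : a, a' ∈ A}; |A| = 6.
General bounds: 2|A| - 1 ≤ |A + A| ≤ |A|(|A|+1)/2, i.e. 11 ≤ |A + A| ≤ 21.
Lower bound 2|A|-1 is attained iff A is an arithmetic progression.
Enumerate sums a + a' for a ≤ a' (symmetric, so this suffices):
a = -5: -5+-5=-10, -5+-1=-6, -5+5=0, -5+6=1, -5+9=4, -5+11=6
a = -1: -1+-1=-2, -1+5=4, -1+6=5, -1+9=8, -1+11=10
a = 5: 5+5=10, 5+6=11, 5+9=14, 5+11=16
a = 6: 6+6=12, 6+9=15, 6+11=17
a = 9: 9+9=18, 9+11=20
a = 11: 11+11=22
Distinct sums: {-10, -6, -2, 0, 1, 4, 5, 6, 8, 10, 11, 12, 14, 15, 16, 17, 18, 20, 22}
|A + A| = 19

|A + A| = 19


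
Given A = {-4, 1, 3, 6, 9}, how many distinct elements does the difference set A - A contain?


A - A = {a - a' : a, a' ∈ A}; |A| = 5.
Bounds: 2|A|-1 ≤ |A - A| ≤ |A|² - |A| + 1, i.e. 9 ≤ |A - A| ≤ 21.
Note: 0 ∈ A - A always (from a - a). The set is symmetric: if d ∈ A - A then -d ∈ A - A.
Enumerate nonzero differences d = a - a' with a > a' (then include -d):
Positive differences: {2, 3, 5, 6, 7, 8, 10, 13}
Full difference set: {0} ∪ (positive diffs) ∪ (negative diffs).
|A - A| = 1 + 2·8 = 17 (matches direct enumeration: 17).

|A - A| = 17


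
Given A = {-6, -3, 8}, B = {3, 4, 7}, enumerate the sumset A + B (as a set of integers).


A + B = {a + b : a ∈ A, b ∈ B}.
Enumerate all |A|·|B| = 3·3 = 9 pairs (a, b) and collect distinct sums.
a = -6: -6+3=-3, -6+4=-2, -6+7=1
a = -3: -3+3=0, -3+4=1, -3+7=4
a = 8: 8+3=11, 8+4=12, 8+7=15
Collecting distinct sums: A + B = {-3, -2, 0, 1, 4, 11, 12, 15}
|A + B| = 8

A + B = {-3, -2, 0, 1, 4, 11, 12, 15}


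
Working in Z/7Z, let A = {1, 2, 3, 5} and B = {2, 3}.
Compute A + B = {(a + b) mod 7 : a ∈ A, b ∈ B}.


Work in Z/7Z: reduce every sum a + b modulo 7.
Enumerate all 8 pairs:
a = 1: 1+2=3, 1+3=4
a = 2: 2+2=4, 2+3=5
a = 3: 3+2=5, 3+3=6
a = 5: 5+2=0, 5+3=1
Distinct residues collected: {0, 1, 3, 4, 5, 6}
|A + B| = 6 (out of 7 total residues).

A + B = {0, 1, 3, 4, 5, 6}


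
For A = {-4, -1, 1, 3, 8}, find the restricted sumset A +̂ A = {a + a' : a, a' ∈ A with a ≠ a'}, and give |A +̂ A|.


Restricted sumset: A +̂ A = {a + a' : a ∈ A, a' ∈ A, a ≠ a'}.
Equivalently, take A + A and drop any sum 2a that is achievable ONLY as a + a for a ∈ A (i.e. sums representable only with equal summands).
Enumerate pairs (a, a') with a < a' (symmetric, so each unordered pair gives one sum; this covers all a ≠ a'):
  -4 + -1 = -5
  -4 + 1 = -3
  -4 + 3 = -1
  -4 + 8 = 4
  -1 + 1 = 0
  -1 + 3 = 2
  -1 + 8 = 7
  1 + 3 = 4
  1 + 8 = 9
  3 + 8 = 11
Collected distinct sums: {-5, -3, -1, 0, 2, 4, 7, 9, 11}
|A +̂ A| = 9
(Reference bound: |A +̂ A| ≥ 2|A| - 3 for |A| ≥ 2, with |A| = 5 giving ≥ 7.)

|A +̂ A| = 9


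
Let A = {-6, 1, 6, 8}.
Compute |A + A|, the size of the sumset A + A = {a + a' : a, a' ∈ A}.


A + A = {a + a' : a, a' ∈ A}; |A| = 4.
General bounds: 2|A| - 1 ≤ |A + A| ≤ |A|(|A|+1)/2, i.e. 7 ≤ |A + A| ≤ 10.
Lower bound 2|A|-1 is attained iff A is an arithmetic progression.
Enumerate sums a + a' for a ≤ a' (symmetric, so this suffices):
a = -6: -6+-6=-12, -6+1=-5, -6+6=0, -6+8=2
a = 1: 1+1=2, 1+6=7, 1+8=9
a = 6: 6+6=12, 6+8=14
a = 8: 8+8=16
Distinct sums: {-12, -5, 0, 2, 7, 9, 12, 14, 16}
|A + A| = 9

|A + A| = 9


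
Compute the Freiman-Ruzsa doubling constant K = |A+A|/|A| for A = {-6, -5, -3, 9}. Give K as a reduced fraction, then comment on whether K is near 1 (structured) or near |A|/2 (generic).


|A| = 4.
Compute A + A by enumerating all 16 pairs.
A + A = {-12, -11, -10, -9, -8, -6, 3, 4, 6, 18}, so |A + A| = 10.
K = |A + A| / |A| = 10/4 = 5/2 ≈ 2.5000.
Reference: AP of size 4 gives K = 7/4 ≈ 1.7500; a fully generic set of size 4 gives K ≈ 2.5000.

|A| = 4, |A + A| = 10, K = 10/4 = 5/2.


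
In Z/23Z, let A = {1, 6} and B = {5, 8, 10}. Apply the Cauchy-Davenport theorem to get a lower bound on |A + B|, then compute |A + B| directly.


Cauchy-Davenport: |A + B| ≥ min(p, |A| + |B| - 1) for A, B nonempty in Z/pZ.
|A| = 2, |B| = 3, p = 23.
CD lower bound = min(23, 2 + 3 - 1) = min(23, 4) = 4.
Compute A + B mod 23 directly:
a = 1: 1+5=6, 1+8=9, 1+10=11
a = 6: 6+5=11, 6+8=14, 6+10=16
A + B = {6, 9, 11, 14, 16}, so |A + B| = 5.
Verify: 5 ≥ 4? Yes ✓.

CD lower bound = 4, actual |A + B| = 5.


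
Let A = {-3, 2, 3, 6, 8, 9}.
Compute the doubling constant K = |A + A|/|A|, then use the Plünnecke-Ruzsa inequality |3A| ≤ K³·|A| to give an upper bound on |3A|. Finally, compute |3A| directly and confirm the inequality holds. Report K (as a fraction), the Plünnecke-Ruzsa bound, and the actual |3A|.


|A| = 6.
Step 1: Compute A + A by enumerating all 36 pairs.
A + A = {-6, -1, 0, 3, 4, 5, 6, 8, 9, 10, 11, 12, 14, 15, 16, 17, 18}, so |A + A| = 17.
Step 2: Doubling constant K = |A + A|/|A| = 17/6 = 17/6 ≈ 2.8333.
Step 3: Plünnecke-Ruzsa gives |3A| ≤ K³·|A| = (2.8333)³ · 6 ≈ 136.4722.
Step 4: Compute 3A = A + A + A directly by enumerating all triples (a,b,c) ∈ A³; |3A| = 30.
Step 5: Check 30 ≤ 136.4722? Yes ✓.

K = 17/6, Plünnecke-Ruzsa bound K³|A| ≈ 136.4722, |3A| = 30, inequality holds.


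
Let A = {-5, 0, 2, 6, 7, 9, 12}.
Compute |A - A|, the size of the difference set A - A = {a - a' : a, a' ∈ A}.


A - A = {a - a' : a, a' ∈ A}; |A| = 7.
Bounds: 2|A|-1 ≤ |A - A| ≤ |A|² - |A| + 1, i.e. 13 ≤ |A - A| ≤ 43.
Note: 0 ∈ A - A always (from a - a). The set is symmetric: if d ∈ A - A then -d ∈ A - A.
Enumerate nonzero differences d = a - a' with a > a' (then include -d):
Positive differences: {1, 2, 3, 4, 5, 6, 7, 9, 10, 11, 12, 14, 17}
Full difference set: {0} ∪ (positive diffs) ∪ (negative diffs).
|A - A| = 1 + 2·13 = 27 (matches direct enumeration: 27).

|A - A| = 27


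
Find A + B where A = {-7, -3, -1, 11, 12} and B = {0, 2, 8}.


A + B = {a + b : a ∈ A, b ∈ B}.
Enumerate all |A|·|B| = 5·3 = 15 pairs (a, b) and collect distinct sums.
a = -7: -7+0=-7, -7+2=-5, -7+8=1
a = -3: -3+0=-3, -3+2=-1, -3+8=5
a = -1: -1+0=-1, -1+2=1, -1+8=7
a = 11: 11+0=11, 11+2=13, 11+8=19
a = 12: 12+0=12, 12+2=14, 12+8=20
Collecting distinct sums: A + B = {-7, -5, -3, -1, 1, 5, 7, 11, 12, 13, 14, 19, 20}
|A + B| = 13

A + B = {-7, -5, -3, -1, 1, 5, 7, 11, 12, 13, 14, 19, 20}
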